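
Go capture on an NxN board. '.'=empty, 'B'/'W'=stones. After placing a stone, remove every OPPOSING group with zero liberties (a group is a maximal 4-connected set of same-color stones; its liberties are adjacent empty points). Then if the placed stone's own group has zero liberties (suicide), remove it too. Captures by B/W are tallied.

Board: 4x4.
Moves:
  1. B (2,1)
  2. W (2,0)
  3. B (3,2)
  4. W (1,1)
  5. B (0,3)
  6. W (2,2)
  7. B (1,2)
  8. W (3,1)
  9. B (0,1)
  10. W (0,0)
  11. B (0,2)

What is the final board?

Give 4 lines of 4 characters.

Move 1: B@(2,1) -> caps B=0 W=0
Move 2: W@(2,0) -> caps B=0 W=0
Move 3: B@(3,2) -> caps B=0 W=0
Move 4: W@(1,1) -> caps B=0 W=0
Move 5: B@(0,3) -> caps B=0 W=0
Move 6: W@(2,2) -> caps B=0 W=0
Move 7: B@(1,2) -> caps B=0 W=0
Move 8: W@(3,1) -> caps B=0 W=1
Move 9: B@(0,1) -> caps B=0 W=1
Move 10: W@(0,0) -> caps B=0 W=1
Move 11: B@(0,2) -> caps B=0 W=1

Answer: WBBB
.WB.
W.W.
.WB.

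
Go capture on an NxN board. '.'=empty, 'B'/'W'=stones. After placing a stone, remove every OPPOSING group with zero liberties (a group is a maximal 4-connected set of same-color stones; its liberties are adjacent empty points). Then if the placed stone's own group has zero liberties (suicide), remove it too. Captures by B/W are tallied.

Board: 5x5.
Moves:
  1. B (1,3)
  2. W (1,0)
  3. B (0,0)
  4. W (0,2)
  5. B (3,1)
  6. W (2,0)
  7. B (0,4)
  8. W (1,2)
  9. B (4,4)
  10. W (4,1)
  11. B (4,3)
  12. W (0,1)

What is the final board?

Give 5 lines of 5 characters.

Move 1: B@(1,3) -> caps B=0 W=0
Move 2: W@(1,0) -> caps B=0 W=0
Move 3: B@(0,0) -> caps B=0 W=0
Move 4: W@(0,2) -> caps B=0 W=0
Move 5: B@(3,1) -> caps B=0 W=0
Move 6: W@(2,0) -> caps B=0 W=0
Move 7: B@(0,4) -> caps B=0 W=0
Move 8: W@(1,2) -> caps B=0 W=0
Move 9: B@(4,4) -> caps B=0 W=0
Move 10: W@(4,1) -> caps B=0 W=0
Move 11: B@(4,3) -> caps B=0 W=0
Move 12: W@(0,1) -> caps B=0 W=1

Answer: .WW.B
W.WB.
W....
.B...
.W.BB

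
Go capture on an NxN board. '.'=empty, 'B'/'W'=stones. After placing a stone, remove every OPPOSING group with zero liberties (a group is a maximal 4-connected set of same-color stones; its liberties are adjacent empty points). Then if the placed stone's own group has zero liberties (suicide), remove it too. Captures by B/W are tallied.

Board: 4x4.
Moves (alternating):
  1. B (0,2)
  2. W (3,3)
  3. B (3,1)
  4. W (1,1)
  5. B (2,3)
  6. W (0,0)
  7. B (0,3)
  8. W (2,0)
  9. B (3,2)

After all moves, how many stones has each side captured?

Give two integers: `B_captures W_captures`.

Answer: 1 0

Derivation:
Move 1: B@(0,2) -> caps B=0 W=0
Move 2: W@(3,3) -> caps B=0 W=0
Move 3: B@(3,1) -> caps B=0 W=0
Move 4: W@(1,1) -> caps B=0 W=0
Move 5: B@(2,3) -> caps B=0 W=0
Move 6: W@(0,0) -> caps B=0 W=0
Move 7: B@(0,3) -> caps B=0 W=0
Move 8: W@(2,0) -> caps B=0 W=0
Move 9: B@(3,2) -> caps B=1 W=0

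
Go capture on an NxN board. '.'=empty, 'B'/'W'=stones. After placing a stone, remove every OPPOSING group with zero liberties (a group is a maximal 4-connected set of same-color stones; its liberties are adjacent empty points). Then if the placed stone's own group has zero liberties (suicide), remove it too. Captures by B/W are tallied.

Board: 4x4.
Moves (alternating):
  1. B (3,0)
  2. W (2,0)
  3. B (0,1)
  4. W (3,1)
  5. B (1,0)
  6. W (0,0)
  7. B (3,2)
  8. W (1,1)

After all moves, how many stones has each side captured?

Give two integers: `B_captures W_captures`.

Answer: 0 1

Derivation:
Move 1: B@(3,0) -> caps B=0 W=0
Move 2: W@(2,0) -> caps B=0 W=0
Move 3: B@(0,1) -> caps B=0 W=0
Move 4: W@(3,1) -> caps B=0 W=1
Move 5: B@(1,0) -> caps B=0 W=1
Move 6: W@(0,0) -> caps B=0 W=1
Move 7: B@(3,2) -> caps B=0 W=1
Move 8: W@(1,1) -> caps B=0 W=1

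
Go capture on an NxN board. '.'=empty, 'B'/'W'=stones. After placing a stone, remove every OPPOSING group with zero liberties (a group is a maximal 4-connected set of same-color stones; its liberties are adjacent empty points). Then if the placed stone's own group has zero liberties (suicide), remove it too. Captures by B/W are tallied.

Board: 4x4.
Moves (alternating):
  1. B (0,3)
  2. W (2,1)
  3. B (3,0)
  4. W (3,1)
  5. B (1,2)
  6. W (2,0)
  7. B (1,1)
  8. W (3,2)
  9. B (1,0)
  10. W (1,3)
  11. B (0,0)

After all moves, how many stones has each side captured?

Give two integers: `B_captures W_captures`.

Move 1: B@(0,3) -> caps B=0 W=0
Move 2: W@(2,1) -> caps B=0 W=0
Move 3: B@(3,0) -> caps B=0 W=0
Move 4: W@(3,1) -> caps B=0 W=0
Move 5: B@(1,2) -> caps B=0 W=0
Move 6: W@(2,0) -> caps B=0 W=1
Move 7: B@(1,1) -> caps B=0 W=1
Move 8: W@(3,2) -> caps B=0 W=1
Move 9: B@(1,0) -> caps B=0 W=1
Move 10: W@(1,3) -> caps B=0 W=1
Move 11: B@(0,0) -> caps B=0 W=1

Answer: 0 1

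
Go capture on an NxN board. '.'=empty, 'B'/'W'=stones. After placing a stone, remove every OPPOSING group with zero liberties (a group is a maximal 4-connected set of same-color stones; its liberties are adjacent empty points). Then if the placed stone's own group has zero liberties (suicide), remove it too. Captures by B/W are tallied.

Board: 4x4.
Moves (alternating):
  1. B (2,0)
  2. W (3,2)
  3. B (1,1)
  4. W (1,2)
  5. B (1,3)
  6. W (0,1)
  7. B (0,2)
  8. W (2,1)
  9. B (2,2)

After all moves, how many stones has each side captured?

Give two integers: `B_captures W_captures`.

Answer: 1 0

Derivation:
Move 1: B@(2,0) -> caps B=0 W=0
Move 2: W@(3,2) -> caps B=0 W=0
Move 3: B@(1,1) -> caps B=0 W=0
Move 4: W@(1,2) -> caps B=0 W=0
Move 5: B@(1,3) -> caps B=0 W=0
Move 6: W@(0,1) -> caps B=0 W=0
Move 7: B@(0,2) -> caps B=0 W=0
Move 8: W@(2,1) -> caps B=0 W=0
Move 9: B@(2,2) -> caps B=1 W=0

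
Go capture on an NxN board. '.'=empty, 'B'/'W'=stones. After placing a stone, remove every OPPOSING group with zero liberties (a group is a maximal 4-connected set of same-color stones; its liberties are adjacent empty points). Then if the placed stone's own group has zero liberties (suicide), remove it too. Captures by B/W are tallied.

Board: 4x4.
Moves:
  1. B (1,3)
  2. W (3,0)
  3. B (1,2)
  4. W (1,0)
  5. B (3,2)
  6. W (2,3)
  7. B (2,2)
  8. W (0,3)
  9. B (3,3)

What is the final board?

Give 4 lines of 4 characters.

Answer: ...W
W.BB
..B.
W.BB

Derivation:
Move 1: B@(1,3) -> caps B=0 W=0
Move 2: W@(3,0) -> caps B=0 W=0
Move 3: B@(1,2) -> caps B=0 W=0
Move 4: W@(1,0) -> caps B=0 W=0
Move 5: B@(3,2) -> caps B=0 W=0
Move 6: W@(2,3) -> caps B=0 W=0
Move 7: B@(2,2) -> caps B=0 W=0
Move 8: W@(0,3) -> caps B=0 W=0
Move 9: B@(3,3) -> caps B=1 W=0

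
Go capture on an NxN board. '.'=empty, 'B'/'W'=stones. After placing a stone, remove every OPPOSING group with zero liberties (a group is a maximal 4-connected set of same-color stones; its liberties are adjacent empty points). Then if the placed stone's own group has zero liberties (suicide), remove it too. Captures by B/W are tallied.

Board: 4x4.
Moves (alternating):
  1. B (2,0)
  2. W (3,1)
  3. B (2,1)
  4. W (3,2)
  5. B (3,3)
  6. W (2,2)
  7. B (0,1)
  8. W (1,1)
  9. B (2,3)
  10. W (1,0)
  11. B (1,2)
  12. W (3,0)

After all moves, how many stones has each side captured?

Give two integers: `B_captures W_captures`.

Move 1: B@(2,0) -> caps B=0 W=0
Move 2: W@(3,1) -> caps B=0 W=0
Move 3: B@(2,1) -> caps B=0 W=0
Move 4: W@(3,2) -> caps B=0 W=0
Move 5: B@(3,3) -> caps B=0 W=0
Move 6: W@(2,2) -> caps B=0 W=0
Move 7: B@(0,1) -> caps B=0 W=0
Move 8: W@(1,1) -> caps B=0 W=0
Move 9: B@(2,3) -> caps B=0 W=0
Move 10: W@(1,0) -> caps B=0 W=0
Move 11: B@(1,2) -> caps B=0 W=0
Move 12: W@(3,0) -> caps B=0 W=2

Answer: 0 2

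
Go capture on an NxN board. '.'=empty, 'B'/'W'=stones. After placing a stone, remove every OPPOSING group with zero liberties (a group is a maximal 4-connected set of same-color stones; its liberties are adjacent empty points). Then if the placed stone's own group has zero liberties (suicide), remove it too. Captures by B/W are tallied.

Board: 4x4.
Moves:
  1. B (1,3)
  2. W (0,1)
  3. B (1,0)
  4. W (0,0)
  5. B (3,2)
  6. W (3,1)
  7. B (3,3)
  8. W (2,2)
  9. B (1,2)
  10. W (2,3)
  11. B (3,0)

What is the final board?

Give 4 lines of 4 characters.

Answer: WW..
B.BB
..WW
BW..

Derivation:
Move 1: B@(1,3) -> caps B=0 W=0
Move 2: W@(0,1) -> caps B=0 W=0
Move 3: B@(1,0) -> caps B=0 W=0
Move 4: W@(0,0) -> caps B=0 W=0
Move 5: B@(3,2) -> caps B=0 W=0
Move 6: W@(3,1) -> caps B=0 W=0
Move 7: B@(3,3) -> caps B=0 W=0
Move 8: W@(2,2) -> caps B=0 W=0
Move 9: B@(1,2) -> caps B=0 W=0
Move 10: W@(2,3) -> caps B=0 W=2
Move 11: B@(3,0) -> caps B=0 W=2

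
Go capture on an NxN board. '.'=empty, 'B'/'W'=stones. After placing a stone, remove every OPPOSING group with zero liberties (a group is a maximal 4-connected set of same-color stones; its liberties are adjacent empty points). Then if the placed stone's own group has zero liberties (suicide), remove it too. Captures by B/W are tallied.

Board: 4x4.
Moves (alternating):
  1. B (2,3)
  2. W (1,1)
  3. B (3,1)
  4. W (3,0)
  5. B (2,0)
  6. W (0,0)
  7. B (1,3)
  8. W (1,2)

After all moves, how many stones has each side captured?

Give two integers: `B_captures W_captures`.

Move 1: B@(2,3) -> caps B=0 W=0
Move 2: W@(1,1) -> caps B=0 W=0
Move 3: B@(3,1) -> caps B=0 W=0
Move 4: W@(3,0) -> caps B=0 W=0
Move 5: B@(2,0) -> caps B=1 W=0
Move 6: W@(0,0) -> caps B=1 W=0
Move 7: B@(1,3) -> caps B=1 W=0
Move 8: W@(1,2) -> caps B=1 W=0

Answer: 1 0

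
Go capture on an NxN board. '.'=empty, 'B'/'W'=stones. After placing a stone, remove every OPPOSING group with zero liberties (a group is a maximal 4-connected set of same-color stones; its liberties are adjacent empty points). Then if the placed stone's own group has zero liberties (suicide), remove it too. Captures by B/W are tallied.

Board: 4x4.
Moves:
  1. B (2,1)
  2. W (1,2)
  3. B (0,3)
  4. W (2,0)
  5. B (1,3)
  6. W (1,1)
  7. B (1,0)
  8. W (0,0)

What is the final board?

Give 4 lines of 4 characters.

Move 1: B@(2,1) -> caps B=0 W=0
Move 2: W@(1,2) -> caps B=0 W=0
Move 3: B@(0,3) -> caps B=0 W=0
Move 4: W@(2,0) -> caps B=0 W=0
Move 5: B@(1,3) -> caps B=0 W=0
Move 6: W@(1,1) -> caps B=0 W=0
Move 7: B@(1,0) -> caps B=0 W=0
Move 8: W@(0,0) -> caps B=0 W=1

Answer: W..B
.WWB
WB..
....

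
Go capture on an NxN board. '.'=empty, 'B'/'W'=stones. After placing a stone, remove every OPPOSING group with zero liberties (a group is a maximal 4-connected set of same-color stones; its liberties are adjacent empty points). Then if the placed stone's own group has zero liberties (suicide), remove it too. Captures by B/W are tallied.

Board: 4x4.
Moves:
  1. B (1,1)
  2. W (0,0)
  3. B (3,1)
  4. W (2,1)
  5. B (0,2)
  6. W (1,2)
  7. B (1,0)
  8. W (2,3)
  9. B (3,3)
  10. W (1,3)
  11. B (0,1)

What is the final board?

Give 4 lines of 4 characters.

Answer: .BB.
BBWW
.W.W
.B.B

Derivation:
Move 1: B@(1,1) -> caps B=0 W=0
Move 2: W@(0,0) -> caps B=0 W=0
Move 3: B@(3,1) -> caps B=0 W=0
Move 4: W@(2,1) -> caps B=0 W=0
Move 5: B@(0,2) -> caps B=0 W=0
Move 6: W@(1,2) -> caps B=0 W=0
Move 7: B@(1,0) -> caps B=0 W=0
Move 8: W@(2,3) -> caps B=0 W=0
Move 9: B@(3,3) -> caps B=0 W=0
Move 10: W@(1,3) -> caps B=0 W=0
Move 11: B@(0,1) -> caps B=1 W=0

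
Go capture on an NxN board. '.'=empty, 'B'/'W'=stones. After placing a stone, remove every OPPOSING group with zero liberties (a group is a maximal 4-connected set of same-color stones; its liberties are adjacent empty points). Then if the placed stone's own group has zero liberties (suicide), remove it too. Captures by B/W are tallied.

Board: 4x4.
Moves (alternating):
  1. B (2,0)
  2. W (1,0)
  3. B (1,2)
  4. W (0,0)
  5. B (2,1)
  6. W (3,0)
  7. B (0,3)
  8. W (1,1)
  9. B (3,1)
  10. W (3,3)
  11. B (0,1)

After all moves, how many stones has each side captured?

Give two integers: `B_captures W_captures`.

Answer: 4 0

Derivation:
Move 1: B@(2,0) -> caps B=0 W=0
Move 2: W@(1,0) -> caps B=0 W=0
Move 3: B@(1,2) -> caps B=0 W=0
Move 4: W@(0,0) -> caps B=0 W=0
Move 5: B@(2,1) -> caps B=0 W=0
Move 6: W@(3,0) -> caps B=0 W=0
Move 7: B@(0,3) -> caps B=0 W=0
Move 8: W@(1,1) -> caps B=0 W=0
Move 9: B@(3,1) -> caps B=1 W=0
Move 10: W@(3,3) -> caps B=1 W=0
Move 11: B@(0,1) -> caps B=4 W=0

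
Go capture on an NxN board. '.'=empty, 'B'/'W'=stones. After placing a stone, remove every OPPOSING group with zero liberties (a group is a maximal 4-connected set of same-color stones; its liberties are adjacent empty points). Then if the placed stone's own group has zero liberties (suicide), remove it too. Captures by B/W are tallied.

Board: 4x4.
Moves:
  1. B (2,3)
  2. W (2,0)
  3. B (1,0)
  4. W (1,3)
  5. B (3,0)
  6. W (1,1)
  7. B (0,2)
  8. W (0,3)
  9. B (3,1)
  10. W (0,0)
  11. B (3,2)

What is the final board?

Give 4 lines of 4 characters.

Answer: W.BW
.W.W
W..B
BBB.

Derivation:
Move 1: B@(2,3) -> caps B=0 W=0
Move 2: W@(2,0) -> caps B=0 W=0
Move 3: B@(1,0) -> caps B=0 W=0
Move 4: W@(1,3) -> caps B=0 W=0
Move 5: B@(3,0) -> caps B=0 W=0
Move 6: W@(1,1) -> caps B=0 W=0
Move 7: B@(0,2) -> caps B=0 W=0
Move 8: W@(0,3) -> caps B=0 W=0
Move 9: B@(3,1) -> caps B=0 W=0
Move 10: W@(0,0) -> caps B=0 W=1
Move 11: B@(3,2) -> caps B=0 W=1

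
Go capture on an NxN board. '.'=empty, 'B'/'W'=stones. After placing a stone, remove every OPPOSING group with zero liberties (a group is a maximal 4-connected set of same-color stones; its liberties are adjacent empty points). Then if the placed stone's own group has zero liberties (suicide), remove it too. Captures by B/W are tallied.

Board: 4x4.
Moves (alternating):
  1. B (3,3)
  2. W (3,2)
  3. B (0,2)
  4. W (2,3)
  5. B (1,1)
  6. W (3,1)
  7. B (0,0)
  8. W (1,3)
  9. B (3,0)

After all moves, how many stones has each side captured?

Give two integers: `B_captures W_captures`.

Move 1: B@(3,3) -> caps B=0 W=0
Move 2: W@(3,2) -> caps B=0 W=0
Move 3: B@(0,2) -> caps B=0 W=0
Move 4: W@(2,3) -> caps B=0 W=1
Move 5: B@(1,1) -> caps B=0 W=1
Move 6: W@(3,1) -> caps B=0 W=1
Move 7: B@(0,0) -> caps B=0 W=1
Move 8: W@(1,3) -> caps B=0 W=1
Move 9: B@(3,0) -> caps B=0 W=1

Answer: 0 1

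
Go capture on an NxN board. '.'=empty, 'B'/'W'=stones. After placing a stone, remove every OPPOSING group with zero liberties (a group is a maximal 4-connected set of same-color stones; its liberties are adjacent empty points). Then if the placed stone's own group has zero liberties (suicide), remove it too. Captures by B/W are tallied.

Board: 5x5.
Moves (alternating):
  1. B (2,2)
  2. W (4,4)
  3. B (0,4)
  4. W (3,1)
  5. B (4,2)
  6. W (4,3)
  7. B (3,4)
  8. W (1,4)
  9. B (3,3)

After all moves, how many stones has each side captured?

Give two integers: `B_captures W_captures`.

Answer: 2 0

Derivation:
Move 1: B@(2,2) -> caps B=0 W=0
Move 2: W@(4,4) -> caps B=0 W=0
Move 3: B@(0,4) -> caps B=0 W=0
Move 4: W@(3,1) -> caps B=0 W=0
Move 5: B@(4,2) -> caps B=0 W=0
Move 6: W@(4,3) -> caps B=0 W=0
Move 7: B@(3,4) -> caps B=0 W=0
Move 8: W@(1,4) -> caps B=0 W=0
Move 9: B@(3,3) -> caps B=2 W=0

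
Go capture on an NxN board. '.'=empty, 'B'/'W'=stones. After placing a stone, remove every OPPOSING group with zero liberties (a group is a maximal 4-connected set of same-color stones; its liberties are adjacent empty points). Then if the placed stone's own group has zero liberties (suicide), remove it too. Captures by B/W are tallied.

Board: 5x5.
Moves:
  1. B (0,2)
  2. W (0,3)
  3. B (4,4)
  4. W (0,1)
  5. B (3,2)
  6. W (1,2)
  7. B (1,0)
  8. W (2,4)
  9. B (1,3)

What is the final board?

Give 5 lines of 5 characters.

Answer: .W.W.
B.WB.
....W
..B..
....B

Derivation:
Move 1: B@(0,2) -> caps B=0 W=0
Move 2: W@(0,3) -> caps B=0 W=0
Move 3: B@(4,4) -> caps B=0 W=0
Move 4: W@(0,1) -> caps B=0 W=0
Move 5: B@(3,2) -> caps B=0 W=0
Move 6: W@(1,2) -> caps B=0 W=1
Move 7: B@(1,0) -> caps B=0 W=1
Move 8: W@(2,4) -> caps B=0 W=1
Move 9: B@(1,3) -> caps B=0 W=1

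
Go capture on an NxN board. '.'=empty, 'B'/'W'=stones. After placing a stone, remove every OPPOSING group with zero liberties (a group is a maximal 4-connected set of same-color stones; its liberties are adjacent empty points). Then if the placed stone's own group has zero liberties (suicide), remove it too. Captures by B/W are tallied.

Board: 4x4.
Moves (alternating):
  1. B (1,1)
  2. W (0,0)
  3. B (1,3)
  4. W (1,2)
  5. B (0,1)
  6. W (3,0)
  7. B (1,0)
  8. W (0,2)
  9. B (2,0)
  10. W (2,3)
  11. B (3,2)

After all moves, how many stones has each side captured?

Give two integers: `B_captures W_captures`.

Move 1: B@(1,1) -> caps B=0 W=0
Move 2: W@(0,0) -> caps B=0 W=0
Move 3: B@(1,3) -> caps B=0 W=0
Move 4: W@(1,2) -> caps B=0 W=0
Move 5: B@(0,1) -> caps B=0 W=0
Move 6: W@(3,0) -> caps B=0 W=0
Move 7: B@(1,0) -> caps B=1 W=0
Move 8: W@(0,2) -> caps B=1 W=0
Move 9: B@(2,0) -> caps B=1 W=0
Move 10: W@(2,3) -> caps B=1 W=0
Move 11: B@(3,2) -> caps B=1 W=0

Answer: 1 0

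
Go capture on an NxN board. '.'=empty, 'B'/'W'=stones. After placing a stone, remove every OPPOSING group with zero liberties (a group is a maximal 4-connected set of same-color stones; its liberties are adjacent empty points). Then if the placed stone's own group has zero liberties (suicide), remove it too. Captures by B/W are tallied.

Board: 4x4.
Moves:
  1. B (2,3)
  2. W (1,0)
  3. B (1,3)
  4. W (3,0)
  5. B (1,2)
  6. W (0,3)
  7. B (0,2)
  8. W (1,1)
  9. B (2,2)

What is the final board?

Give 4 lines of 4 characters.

Answer: ..B.
WWBB
..BB
W...

Derivation:
Move 1: B@(2,3) -> caps B=0 W=0
Move 2: W@(1,0) -> caps B=0 W=0
Move 3: B@(1,3) -> caps B=0 W=0
Move 4: W@(3,0) -> caps B=0 W=0
Move 5: B@(1,2) -> caps B=0 W=0
Move 6: W@(0,3) -> caps B=0 W=0
Move 7: B@(0,2) -> caps B=1 W=0
Move 8: W@(1,1) -> caps B=1 W=0
Move 9: B@(2,2) -> caps B=1 W=0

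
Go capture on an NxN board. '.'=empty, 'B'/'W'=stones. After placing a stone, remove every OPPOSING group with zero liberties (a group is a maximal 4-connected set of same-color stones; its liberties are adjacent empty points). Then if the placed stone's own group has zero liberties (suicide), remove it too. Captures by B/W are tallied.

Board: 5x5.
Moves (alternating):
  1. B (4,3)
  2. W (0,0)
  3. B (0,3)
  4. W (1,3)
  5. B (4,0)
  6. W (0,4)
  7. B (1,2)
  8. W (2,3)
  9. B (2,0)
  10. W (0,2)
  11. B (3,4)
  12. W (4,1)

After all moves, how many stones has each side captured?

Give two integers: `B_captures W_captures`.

Answer: 0 1

Derivation:
Move 1: B@(4,3) -> caps B=0 W=0
Move 2: W@(0,0) -> caps B=0 W=0
Move 3: B@(0,3) -> caps B=0 W=0
Move 4: W@(1,3) -> caps B=0 W=0
Move 5: B@(4,0) -> caps B=0 W=0
Move 6: W@(0,4) -> caps B=0 W=0
Move 7: B@(1,2) -> caps B=0 W=0
Move 8: W@(2,3) -> caps B=0 W=0
Move 9: B@(2,0) -> caps B=0 W=0
Move 10: W@(0,2) -> caps B=0 W=1
Move 11: B@(3,4) -> caps B=0 W=1
Move 12: W@(4,1) -> caps B=0 W=1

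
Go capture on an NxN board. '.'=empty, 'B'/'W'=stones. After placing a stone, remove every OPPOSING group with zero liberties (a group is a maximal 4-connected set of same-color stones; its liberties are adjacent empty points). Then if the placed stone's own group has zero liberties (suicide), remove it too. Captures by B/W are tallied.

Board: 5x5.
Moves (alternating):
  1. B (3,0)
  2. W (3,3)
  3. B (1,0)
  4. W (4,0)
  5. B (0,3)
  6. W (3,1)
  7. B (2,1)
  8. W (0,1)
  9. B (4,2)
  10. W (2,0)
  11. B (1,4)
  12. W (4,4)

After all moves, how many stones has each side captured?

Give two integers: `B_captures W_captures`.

Move 1: B@(3,0) -> caps B=0 W=0
Move 2: W@(3,3) -> caps B=0 W=0
Move 3: B@(1,0) -> caps B=0 W=0
Move 4: W@(4,0) -> caps B=0 W=0
Move 5: B@(0,3) -> caps B=0 W=0
Move 6: W@(3,1) -> caps B=0 W=0
Move 7: B@(2,1) -> caps B=0 W=0
Move 8: W@(0,1) -> caps B=0 W=0
Move 9: B@(4,2) -> caps B=0 W=0
Move 10: W@(2,0) -> caps B=0 W=1
Move 11: B@(1,4) -> caps B=0 W=1
Move 12: W@(4,4) -> caps B=0 W=1

Answer: 0 1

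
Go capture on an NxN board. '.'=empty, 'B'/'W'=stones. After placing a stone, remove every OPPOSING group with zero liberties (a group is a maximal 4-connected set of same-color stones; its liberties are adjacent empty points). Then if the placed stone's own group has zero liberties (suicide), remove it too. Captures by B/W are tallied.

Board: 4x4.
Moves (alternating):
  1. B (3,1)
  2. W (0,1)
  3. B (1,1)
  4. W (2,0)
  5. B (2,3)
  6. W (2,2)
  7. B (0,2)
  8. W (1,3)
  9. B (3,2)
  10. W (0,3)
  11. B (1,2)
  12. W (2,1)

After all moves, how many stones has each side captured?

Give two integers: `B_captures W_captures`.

Move 1: B@(3,1) -> caps B=0 W=0
Move 2: W@(0,1) -> caps B=0 W=0
Move 3: B@(1,1) -> caps B=0 W=0
Move 4: W@(2,0) -> caps B=0 W=0
Move 5: B@(2,3) -> caps B=0 W=0
Move 6: W@(2,2) -> caps B=0 W=0
Move 7: B@(0,2) -> caps B=0 W=0
Move 8: W@(1,3) -> caps B=0 W=0
Move 9: B@(3,2) -> caps B=0 W=0
Move 10: W@(0,3) -> caps B=0 W=0
Move 11: B@(1,2) -> caps B=2 W=0
Move 12: W@(2,1) -> caps B=2 W=0

Answer: 2 0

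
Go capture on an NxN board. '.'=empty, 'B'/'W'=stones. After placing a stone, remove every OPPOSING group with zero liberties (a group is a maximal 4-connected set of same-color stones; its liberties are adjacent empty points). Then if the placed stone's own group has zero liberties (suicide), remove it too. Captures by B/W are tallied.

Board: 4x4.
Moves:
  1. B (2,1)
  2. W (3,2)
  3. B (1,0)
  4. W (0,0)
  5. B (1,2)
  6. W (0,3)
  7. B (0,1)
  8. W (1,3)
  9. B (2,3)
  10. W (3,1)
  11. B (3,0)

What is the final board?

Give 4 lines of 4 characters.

Answer: .B.W
B.BW
.B.B
BWW.

Derivation:
Move 1: B@(2,1) -> caps B=0 W=0
Move 2: W@(3,2) -> caps B=0 W=0
Move 3: B@(1,0) -> caps B=0 W=0
Move 4: W@(0,0) -> caps B=0 W=0
Move 5: B@(1,2) -> caps B=0 W=0
Move 6: W@(0,3) -> caps B=0 W=0
Move 7: B@(0,1) -> caps B=1 W=0
Move 8: W@(1,3) -> caps B=1 W=0
Move 9: B@(2,3) -> caps B=1 W=0
Move 10: W@(3,1) -> caps B=1 W=0
Move 11: B@(3,0) -> caps B=1 W=0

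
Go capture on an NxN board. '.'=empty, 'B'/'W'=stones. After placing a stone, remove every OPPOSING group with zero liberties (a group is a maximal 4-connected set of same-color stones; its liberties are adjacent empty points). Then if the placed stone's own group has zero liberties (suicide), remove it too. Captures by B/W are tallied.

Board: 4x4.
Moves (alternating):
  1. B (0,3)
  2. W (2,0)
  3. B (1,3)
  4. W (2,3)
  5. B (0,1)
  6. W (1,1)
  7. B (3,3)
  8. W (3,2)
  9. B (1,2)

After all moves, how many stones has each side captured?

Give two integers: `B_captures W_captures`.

Move 1: B@(0,3) -> caps B=0 W=0
Move 2: W@(2,0) -> caps B=0 W=0
Move 3: B@(1,3) -> caps B=0 W=0
Move 4: W@(2,3) -> caps B=0 W=0
Move 5: B@(0,1) -> caps B=0 W=0
Move 6: W@(1,1) -> caps B=0 W=0
Move 7: B@(3,3) -> caps B=0 W=0
Move 8: W@(3,2) -> caps B=0 W=1
Move 9: B@(1,2) -> caps B=0 W=1

Answer: 0 1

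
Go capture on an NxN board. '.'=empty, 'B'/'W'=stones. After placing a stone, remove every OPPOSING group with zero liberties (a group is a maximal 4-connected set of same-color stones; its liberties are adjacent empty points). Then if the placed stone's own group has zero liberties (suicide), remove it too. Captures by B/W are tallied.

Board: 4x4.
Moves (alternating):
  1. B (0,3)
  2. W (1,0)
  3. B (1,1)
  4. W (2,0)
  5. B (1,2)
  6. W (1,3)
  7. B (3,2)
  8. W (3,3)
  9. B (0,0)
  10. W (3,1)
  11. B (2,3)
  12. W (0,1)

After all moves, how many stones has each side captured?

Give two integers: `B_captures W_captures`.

Answer: 2 1

Derivation:
Move 1: B@(0,3) -> caps B=0 W=0
Move 2: W@(1,0) -> caps B=0 W=0
Move 3: B@(1,1) -> caps B=0 W=0
Move 4: W@(2,0) -> caps B=0 W=0
Move 5: B@(1,2) -> caps B=0 W=0
Move 6: W@(1,3) -> caps B=0 W=0
Move 7: B@(3,2) -> caps B=0 W=0
Move 8: W@(3,3) -> caps B=0 W=0
Move 9: B@(0,0) -> caps B=0 W=0
Move 10: W@(3,1) -> caps B=0 W=0
Move 11: B@(2,3) -> caps B=2 W=0
Move 12: W@(0,1) -> caps B=2 W=1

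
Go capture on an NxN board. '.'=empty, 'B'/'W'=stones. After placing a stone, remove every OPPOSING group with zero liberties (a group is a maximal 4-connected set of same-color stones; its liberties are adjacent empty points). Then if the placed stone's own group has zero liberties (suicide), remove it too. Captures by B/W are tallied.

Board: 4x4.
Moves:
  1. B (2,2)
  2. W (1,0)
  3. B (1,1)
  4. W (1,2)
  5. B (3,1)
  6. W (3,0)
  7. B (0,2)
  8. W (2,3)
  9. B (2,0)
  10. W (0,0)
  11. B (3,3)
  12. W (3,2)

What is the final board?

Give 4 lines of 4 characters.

Answer: W.B.
WBW.
B.BW
.BW.

Derivation:
Move 1: B@(2,2) -> caps B=0 W=0
Move 2: W@(1,0) -> caps B=0 W=0
Move 3: B@(1,1) -> caps B=0 W=0
Move 4: W@(1,2) -> caps B=0 W=0
Move 5: B@(3,1) -> caps B=0 W=0
Move 6: W@(3,0) -> caps B=0 W=0
Move 7: B@(0,2) -> caps B=0 W=0
Move 8: W@(2,3) -> caps B=0 W=0
Move 9: B@(2,0) -> caps B=1 W=0
Move 10: W@(0,0) -> caps B=1 W=0
Move 11: B@(3,3) -> caps B=1 W=0
Move 12: W@(3,2) -> caps B=1 W=1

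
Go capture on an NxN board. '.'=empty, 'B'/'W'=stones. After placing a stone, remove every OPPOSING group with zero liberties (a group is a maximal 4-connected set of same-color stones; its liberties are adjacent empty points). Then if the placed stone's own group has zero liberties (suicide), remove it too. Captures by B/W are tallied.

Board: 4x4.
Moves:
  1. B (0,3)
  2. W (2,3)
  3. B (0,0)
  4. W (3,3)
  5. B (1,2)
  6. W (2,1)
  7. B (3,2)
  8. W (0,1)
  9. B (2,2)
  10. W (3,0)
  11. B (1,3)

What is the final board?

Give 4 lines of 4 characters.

Move 1: B@(0,3) -> caps B=0 W=0
Move 2: W@(2,3) -> caps B=0 W=0
Move 3: B@(0,0) -> caps B=0 W=0
Move 4: W@(3,3) -> caps B=0 W=0
Move 5: B@(1,2) -> caps B=0 W=0
Move 6: W@(2,1) -> caps B=0 W=0
Move 7: B@(3,2) -> caps B=0 W=0
Move 8: W@(0,1) -> caps B=0 W=0
Move 9: B@(2,2) -> caps B=0 W=0
Move 10: W@(3,0) -> caps B=0 W=0
Move 11: B@(1,3) -> caps B=2 W=0

Answer: BW.B
..BB
.WB.
W.B.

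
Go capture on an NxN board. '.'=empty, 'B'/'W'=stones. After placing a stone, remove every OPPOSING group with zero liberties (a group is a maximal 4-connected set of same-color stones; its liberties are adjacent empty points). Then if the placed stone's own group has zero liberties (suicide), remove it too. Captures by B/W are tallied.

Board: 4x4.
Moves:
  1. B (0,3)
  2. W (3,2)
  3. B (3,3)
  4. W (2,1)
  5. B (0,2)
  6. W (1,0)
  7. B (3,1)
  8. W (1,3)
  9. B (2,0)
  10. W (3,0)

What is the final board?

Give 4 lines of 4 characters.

Move 1: B@(0,3) -> caps B=0 W=0
Move 2: W@(3,2) -> caps B=0 W=0
Move 3: B@(3,3) -> caps B=0 W=0
Move 4: W@(2,1) -> caps B=0 W=0
Move 5: B@(0,2) -> caps B=0 W=0
Move 6: W@(1,0) -> caps B=0 W=0
Move 7: B@(3,1) -> caps B=0 W=0
Move 8: W@(1,3) -> caps B=0 W=0
Move 9: B@(2,0) -> caps B=0 W=0
Move 10: W@(3,0) -> caps B=0 W=2

Answer: ..BB
W..W
.W..
W.WB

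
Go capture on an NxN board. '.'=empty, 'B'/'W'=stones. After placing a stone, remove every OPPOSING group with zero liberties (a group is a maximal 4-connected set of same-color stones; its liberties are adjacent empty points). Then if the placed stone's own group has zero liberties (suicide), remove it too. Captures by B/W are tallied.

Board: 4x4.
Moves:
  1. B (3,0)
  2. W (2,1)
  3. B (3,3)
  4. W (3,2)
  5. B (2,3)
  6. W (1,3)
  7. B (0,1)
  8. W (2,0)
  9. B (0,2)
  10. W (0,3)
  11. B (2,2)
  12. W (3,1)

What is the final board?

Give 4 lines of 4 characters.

Move 1: B@(3,0) -> caps B=0 W=0
Move 2: W@(2,1) -> caps B=0 W=0
Move 3: B@(3,3) -> caps B=0 W=0
Move 4: W@(3,2) -> caps B=0 W=0
Move 5: B@(2,3) -> caps B=0 W=0
Move 6: W@(1,3) -> caps B=0 W=0
Move 7: B@(0,1) -> caps B=0 W=0
Move 8: W@(2,0) -> caps B=0 W=0
Move 9: B@(0,2) -> caps B=0 W=0
Move 10: W@(0,3) -> caps B=0 W=0
Move 11: B@(2,2) -> caps B=0 W=0
Move 12: W@(3,1) -> caps B=0 W=1

Answer: .BBW
...W
WWBB
.WWB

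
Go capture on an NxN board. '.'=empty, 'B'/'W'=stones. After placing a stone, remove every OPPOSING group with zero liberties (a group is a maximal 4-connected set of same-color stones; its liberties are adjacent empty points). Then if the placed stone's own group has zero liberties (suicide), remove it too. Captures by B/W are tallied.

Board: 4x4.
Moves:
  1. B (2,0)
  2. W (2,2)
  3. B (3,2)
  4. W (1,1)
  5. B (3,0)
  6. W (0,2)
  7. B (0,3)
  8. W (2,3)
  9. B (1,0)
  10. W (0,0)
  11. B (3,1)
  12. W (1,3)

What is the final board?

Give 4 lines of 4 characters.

Move 1: B@(2,0) -> caps B=0 W=0
Move 2: W@(2,2) -> caps B=0 W=0
Move 3: B@(3,2) -> caps B=0 W=0
Move 4: W@(1,1) -> caps B=0 W=0
Move 5: B@(3,0) -> caps B=0 W=0
Move 6: W@(0,2) -> caps B=0 W=0
Move 7: B@(0,3) -> caps B=0 W=0
Move 8: W@(2,3) -> caps B=0 W=0
Move 9: B@(1,0) -> caps B=0 W=0
Move 10: W@(0,0) -> caps B=0 W=0
Move 11: B@(3,1) -> caps B=0 W=0
Move 12: W@(1,3) -> caps B=0 W=1

Answer: W.W.
BW.W
B.WW
BBB.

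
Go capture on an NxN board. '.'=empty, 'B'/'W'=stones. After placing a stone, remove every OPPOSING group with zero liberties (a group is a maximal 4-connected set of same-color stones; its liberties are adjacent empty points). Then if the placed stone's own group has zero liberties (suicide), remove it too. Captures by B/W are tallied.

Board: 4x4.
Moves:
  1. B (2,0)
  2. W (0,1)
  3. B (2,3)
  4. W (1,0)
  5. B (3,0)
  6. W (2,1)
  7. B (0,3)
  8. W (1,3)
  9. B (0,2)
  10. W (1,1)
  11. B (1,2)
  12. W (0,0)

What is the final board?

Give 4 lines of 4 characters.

Move 1: B@(2,0) -> caps B=0 W=0
Move 2: W@(0,1) -> caps B=0 W=0
Move 3: B@(2,3) -> caps B=0 W=0
Move 4: W@(1,0) -> caps B=0 W=0
Move 5: B@(3,0) -> caps B=0 W=0
Move 6: W@(2,1) -> caps B=0 W=0
Move 7: B@(0,3) -> caps B=0 W=0
Move 8: W@(1,3) -> caps B=0 W=0
Move 9: B@(0,2) -> caps B=0 W=0
Move 10: W@(1,1) -> caps B=0 W=0
Move 11: B@(1,2) -> caps B=1 W=0
Move 12: W@(0,0) -> caps B=1 W=0

Answer: WWBB
WWB.
BW.B
B...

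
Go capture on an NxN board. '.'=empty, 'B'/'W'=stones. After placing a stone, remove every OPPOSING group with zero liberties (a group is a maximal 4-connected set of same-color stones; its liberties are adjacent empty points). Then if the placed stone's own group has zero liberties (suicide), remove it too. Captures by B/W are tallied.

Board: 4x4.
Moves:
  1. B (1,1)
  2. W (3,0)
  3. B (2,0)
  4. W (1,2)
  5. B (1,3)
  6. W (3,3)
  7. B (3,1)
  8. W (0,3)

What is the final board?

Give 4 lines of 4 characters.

Move 1: B@(1,1) -> caps B=0 W=0
Move 2: W@(3,0) -> caps B=0 W=0
Move 3: B@(2,0) -> caps B=0 W=0
Move 4: W@(1,2) -> caps B=0 W=0
Move 5: B@(1,3) -> caps B=0 W=0
Move 6: W@(3,3) -> caps B=0 W=0
Move 7: B@(3,1) -> caps B=1 W=0
Move 8: W@(0,3) -> caps B=1 W=0

Answer: ...W
.BWB
B...
.B.W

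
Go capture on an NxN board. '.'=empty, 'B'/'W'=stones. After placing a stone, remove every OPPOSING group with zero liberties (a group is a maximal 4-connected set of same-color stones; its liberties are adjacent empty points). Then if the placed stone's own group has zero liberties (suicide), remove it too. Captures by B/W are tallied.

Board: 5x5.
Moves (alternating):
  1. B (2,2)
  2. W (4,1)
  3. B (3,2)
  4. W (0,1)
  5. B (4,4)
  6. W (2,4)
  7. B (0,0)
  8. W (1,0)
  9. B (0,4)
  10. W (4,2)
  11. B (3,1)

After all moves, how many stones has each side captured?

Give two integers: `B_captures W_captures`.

Answer: 0 1

Derivation:
Move 1: B@(2,2) -> caps B=0 W=0
Move 2: W@(4,1) -> caps B=0 W=0
Move 3: B@(3,2) -> caps B=0 W=0
Move 4: W@(0,1) -> caps B=0 W=0
Move 5: B@(4,4) -> caps B=0 W=0
Move 6: W@(2,4) -> caps B=0 W=0
Move 7: B@(0,0) -> caps B=0 W=0
Move 8: W@(1,0) -> caps B=0 W=1
Move 9: B@(0,4) -> caps B=0 W=1
Move 10: W@(4,2) -> caps B=0 W=1
Move 11: B@(3,1) -> caps B=0 W=1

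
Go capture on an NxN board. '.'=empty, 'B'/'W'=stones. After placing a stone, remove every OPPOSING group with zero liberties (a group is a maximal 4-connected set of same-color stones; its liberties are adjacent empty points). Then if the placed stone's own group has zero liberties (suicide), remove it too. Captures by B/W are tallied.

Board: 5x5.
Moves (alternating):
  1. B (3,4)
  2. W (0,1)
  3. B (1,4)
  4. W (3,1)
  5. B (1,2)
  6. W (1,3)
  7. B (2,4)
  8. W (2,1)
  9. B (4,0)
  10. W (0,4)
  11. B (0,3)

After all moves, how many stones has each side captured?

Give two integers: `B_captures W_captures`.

Answer: 1 0

Derivation:
Move 1: B@(3,4) -> caps B=0 W=0
Move 2: W@(0,1) -> caps B=0 W=0
Move 3: B@(1,4) -> caps B=0 W=0
Move 4: W@(3,1) -> caps B=0 W=0
Move 5: B@(1,2) -> caps B=0 W=0
Move 6: W@(1,3) -> caps B=0 W=0
Move 7: B@(2,4) -> caps B=0 W=0
Move 8: W@(2,1) -> caps B=0 W=0
Move 9: B@(4,0) -> caps B=0 W=0
Move 10: W@(0,4) -> caps B=0 W=0
Move 11: B@(0,3) -> caps B=1 W=0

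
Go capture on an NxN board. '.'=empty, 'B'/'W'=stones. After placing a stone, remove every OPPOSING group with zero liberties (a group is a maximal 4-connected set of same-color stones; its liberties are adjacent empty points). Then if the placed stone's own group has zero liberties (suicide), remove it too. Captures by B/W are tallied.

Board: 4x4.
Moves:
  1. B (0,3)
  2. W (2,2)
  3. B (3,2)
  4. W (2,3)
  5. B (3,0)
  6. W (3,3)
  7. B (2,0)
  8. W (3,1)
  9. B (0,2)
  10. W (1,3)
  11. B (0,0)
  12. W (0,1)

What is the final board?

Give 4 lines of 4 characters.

Answer: BWBB
...W
B.WW
BW.W

Derivation:
Move 1: B@(0,3) -> caps B=0 W=0
Move 2: W@(2,2) -> caps B=0 W=0
Move 3: B@(3,2) -> caps B=0 W=0
Move 4: W@(2,3) -> caps B=0 W=0
Move 5: B@(3,0) -> caps B=0 W=0
Move 6: W@(3,3) -> caps B=0 W=0
Move 7: B@(2,0) -> caps B=0 W=0
Move 8: W@(3,1) -> caps B=0 W=1
Move 9: B@(0,2) -> caps B=0 W=1
Move 10: W@(1,3) -> caps B=0 W=1
Move 11: B@(0,0) -> caps B=0 W=1
Move 12: W@(0,1) -> caps B=0 W=1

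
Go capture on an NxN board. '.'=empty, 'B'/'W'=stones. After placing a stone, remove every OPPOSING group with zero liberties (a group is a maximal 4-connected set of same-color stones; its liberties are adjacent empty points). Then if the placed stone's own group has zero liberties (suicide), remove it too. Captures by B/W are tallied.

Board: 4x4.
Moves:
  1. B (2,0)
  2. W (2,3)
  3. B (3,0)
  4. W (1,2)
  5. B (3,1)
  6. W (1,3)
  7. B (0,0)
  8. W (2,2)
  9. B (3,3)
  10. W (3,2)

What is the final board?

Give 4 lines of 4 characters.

Answer: B...
..WW
B.WW
BBW.

Derivation:
Move 1: B@(2,0) -> caps B=0 W=0
Move 2: W@(2,3) -> caps B=0 W=0
Move 3: B@(3,0) -> caps B=0 W=0
Move 4: W@(1,2) -> caps B=0 W=0
Move 5: B@(3,1) -> caps B=0 W=0
Move 6: W@(1,3) -> caps B=0 W=0
Move 7: B@(0,0) -> caps B=0 W=0
Move 8: W@(2,2) -> caps B=0 W=0
Move 9: B@(3,3) -> caps B=0 W=0
Move 10: W@(3,2) -> caps B=0 W=1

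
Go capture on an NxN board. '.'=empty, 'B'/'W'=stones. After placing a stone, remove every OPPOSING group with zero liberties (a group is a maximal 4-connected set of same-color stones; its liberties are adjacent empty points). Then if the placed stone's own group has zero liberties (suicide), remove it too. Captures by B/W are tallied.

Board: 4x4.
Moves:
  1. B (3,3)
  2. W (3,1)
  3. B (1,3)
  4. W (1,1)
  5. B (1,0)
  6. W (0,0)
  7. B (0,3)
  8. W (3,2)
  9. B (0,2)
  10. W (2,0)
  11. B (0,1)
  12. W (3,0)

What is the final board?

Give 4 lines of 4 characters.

Move 1: B@(3,3) -> caps B=0 W=0
Move 2: W@(3,1) -> caps B=0 W=0
Move 3: B@(1,3) -> caps B=0 W=0
Move 4: W@(1,1) -> caps B=0 W=0
Move 5: B@(1,0) -> caps B=0 W=0
Move 6: W@(0,0) -> caps B=0 W=0
Move 7: B@(0,3) -> caps B=0 W=0
Move 8: W@(3,2) -> caps B=0 W=0
Move 9: B@(0,2) -> caps B=0 W=0
Move 10: W@(2,0) -> caps B=0 W=1
Move 11: B@(0,1) -> caps B=0 W=1
Move 12: W@(3,0) -> caps B=0 W=1

Answer: WBBB
.W.B
W...
WWWB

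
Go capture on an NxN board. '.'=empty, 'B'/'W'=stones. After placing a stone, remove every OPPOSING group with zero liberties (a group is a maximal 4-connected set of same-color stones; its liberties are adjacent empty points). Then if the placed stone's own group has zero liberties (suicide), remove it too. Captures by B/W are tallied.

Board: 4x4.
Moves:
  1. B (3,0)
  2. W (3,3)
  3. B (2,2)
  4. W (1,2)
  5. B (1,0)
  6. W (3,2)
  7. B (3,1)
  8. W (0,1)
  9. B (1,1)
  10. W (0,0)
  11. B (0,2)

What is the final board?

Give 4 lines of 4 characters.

Move 1: B@(3,0) -> caps B=0 W=0
Move 2: W@(3,3) -> caps B=0 W=0
Move 3: B@(2,2) -> caps B=0 W=0
Move 4: W@(1,2) -> caps B=0 W=0
Move 5: B@(1,0) -> caps B=0 W=0
Move 6: W@(3,2) -> caps B=0 W=0
Move 7: B@(3,1) -> caps B=0 W=0
Move 8: W@(0,1) -> caps B=0 W=0
Move 9: B@(1,1) -> caps B=0 W=0
Move 10: W@(0,0) -> caps B=0 W=0
Move 11: B@(0,2) -> caps B=2 W=0

Answer: ..B.
BBW.
..B.
BBWW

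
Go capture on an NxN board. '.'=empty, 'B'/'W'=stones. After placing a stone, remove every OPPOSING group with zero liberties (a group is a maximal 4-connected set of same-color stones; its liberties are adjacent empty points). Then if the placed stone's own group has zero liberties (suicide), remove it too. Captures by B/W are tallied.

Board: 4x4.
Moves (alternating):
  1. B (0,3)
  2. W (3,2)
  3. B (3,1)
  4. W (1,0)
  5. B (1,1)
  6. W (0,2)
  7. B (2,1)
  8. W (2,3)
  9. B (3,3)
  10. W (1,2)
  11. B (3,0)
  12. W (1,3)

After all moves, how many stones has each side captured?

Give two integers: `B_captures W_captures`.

Answer: 0 1

Derivation:
Move 1: B@(0,3) -> caps B=0 W=0
Move 2: W@(3,2) -> caps B=0 W=0
Move 3: B@(3,1) -> caps B=0 W=0
Move 4: W@(1,0) -> caps B=0 W=0
Move 5: B@(1,1) -> caps B=0 W=0
Move 6: W@(0,2) -> caps B=0 W=0
Move 7: B@(2,1) -> caps B=0 W=0
Move 8: W@(2,3) -> caps B=0 W=0
Move 9: B@(3,3) -> caps B=0 W=0
Move 10: W@(1,2) -> caps B=0 W=0
Move 11: B@(3,0) -> caps B=0 W=0
Move 12: W@(1,3) -> caps B=0 W=1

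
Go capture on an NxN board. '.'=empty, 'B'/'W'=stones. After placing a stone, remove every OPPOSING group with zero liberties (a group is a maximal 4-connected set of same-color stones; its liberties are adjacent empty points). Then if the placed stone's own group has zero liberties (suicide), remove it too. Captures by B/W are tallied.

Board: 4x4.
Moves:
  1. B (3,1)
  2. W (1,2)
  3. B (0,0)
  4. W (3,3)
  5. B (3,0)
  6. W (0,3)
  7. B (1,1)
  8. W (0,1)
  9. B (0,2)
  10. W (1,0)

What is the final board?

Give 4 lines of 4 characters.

Move 1: B@(3,1) -> caps B=0 W=0
Move 2: W@(1,2) -> caps B=0 W=0
Move 3: B@(0,0) -> caps B=0 W=0
Move 4: W@(3,3) -> caps B=0 W=0
Move 5: B@(3,0) -> caps B=0 W=0
Move 6: W@(0,3) -> caps B=0 W=0
Move 7: B@(1,1) -> caps B=0 W=0
Move 8: W@(0,1) -> caps B=0 W=0
Move 9: B@(0,2) -> caps B=1 W=0
Move 10: W@(1,0) -> caps B=1 W=0

Answer: B.BW
WBW.
....
BB.W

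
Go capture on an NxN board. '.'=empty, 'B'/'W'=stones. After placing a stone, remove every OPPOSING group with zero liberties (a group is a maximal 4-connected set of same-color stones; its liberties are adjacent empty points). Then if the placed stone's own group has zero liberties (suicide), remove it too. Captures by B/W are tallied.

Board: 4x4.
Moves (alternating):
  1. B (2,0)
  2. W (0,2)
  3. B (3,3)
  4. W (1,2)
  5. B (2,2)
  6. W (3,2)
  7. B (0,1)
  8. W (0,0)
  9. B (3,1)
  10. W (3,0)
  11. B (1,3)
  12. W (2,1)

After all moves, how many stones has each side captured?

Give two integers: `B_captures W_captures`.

Move 1: B@(2,0) -> caps B=0 W=0
Move 2: W@(0,2) -> caps B=0 W=0
Move 3: B@(3,3) -> caps B=0 W=0
Move 4: W@(1,2) -> caps B=0 W=0
Move 5: B@(2,2) -> caps B=0 W=0
Move 6: W@(3,2) -> caps B=0 W=0
Move 7: B@(0,1) -> caps B=0 W=0
Move 8: W@(0,0) -> caps B=0 W=0
Move 9: B@(3,1) -> caps B=1 W=0
Move 10: W@(3,0) -> caps B=1 W=0
Move 11: B@(1,3) -> caps B=1 W=0
Move 12: W@(2,1) -> caps B=1 W=0

Answer: 1 0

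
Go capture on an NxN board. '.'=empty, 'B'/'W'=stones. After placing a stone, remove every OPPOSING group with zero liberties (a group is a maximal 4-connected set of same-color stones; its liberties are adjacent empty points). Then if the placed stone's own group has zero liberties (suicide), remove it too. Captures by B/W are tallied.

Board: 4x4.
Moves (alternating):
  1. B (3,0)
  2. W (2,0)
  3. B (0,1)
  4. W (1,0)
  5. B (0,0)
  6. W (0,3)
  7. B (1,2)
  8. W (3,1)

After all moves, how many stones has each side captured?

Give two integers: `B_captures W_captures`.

Answer: 0 1

Derivation:
Move 1: B@(3,0) -> caps B=0 W=0
Move 2: W@(2,0) -> caps B=0 W=0
Move 3: B@(0,1) -> caps B=0 W=0
Move 4: W@(1,0) -> caps B=0 W=0
Move 5: B@(0,0) -> caps B=0 W=0
Move 6: W@(0,3) -> caps B=0 W=0
Move 7: B@(1,2) -> caps B=0 W=0
Move 8: W@(3,1) -> caps B=0 W=1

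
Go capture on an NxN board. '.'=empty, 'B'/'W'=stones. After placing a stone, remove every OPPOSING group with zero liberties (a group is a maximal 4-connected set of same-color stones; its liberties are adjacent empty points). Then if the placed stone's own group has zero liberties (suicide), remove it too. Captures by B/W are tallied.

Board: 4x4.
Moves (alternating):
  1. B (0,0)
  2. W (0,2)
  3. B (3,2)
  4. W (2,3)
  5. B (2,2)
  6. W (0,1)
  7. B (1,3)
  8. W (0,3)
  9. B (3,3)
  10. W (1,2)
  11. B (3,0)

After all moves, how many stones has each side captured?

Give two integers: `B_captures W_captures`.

Answer: 1 0

Derivation:
Move 1: B@(0,0) -> caps B=0 W=0
Move 2: W@(0,2) -> caps B=0 W=0
Move 3: B@(3,2) -> caps B=0 W=0
Move 4: W@(2,3) -> caps B=0 W=0
Move 5: B@(2,2) -> caps B=0 W=0
Move 6: W@(0,1) -> caps B=0 W=0
Move 7: B@(1,3) -> caps B=0 W=0
Move 8: W@(0,3) -> caps B=0 W=0
Move 9: B@(3,3) -> caps B=1 W=0
Move 10: W@(1,2) -> caps B=1 W=0
Move 11: B@(3,0) -> caps B=1 W=0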